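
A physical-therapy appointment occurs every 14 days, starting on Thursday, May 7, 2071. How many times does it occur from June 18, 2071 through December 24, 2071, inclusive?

Occurrences land 14·i days after May 7, 2071 for i = 0, 1, 2, …
June 18, 2071 is 42 days after the start; 42 ÷ 14 = 3 remainder 0. First occurrence in the window: #4 on June 18, 2071 (3×14 = 42 days in).
December 24, 2071 is 231 days after the start; 231 ÷ 14 = 16 remainder 7. Last occurrence in the window: #17 on December 17, 2071.
Occurrences #4 through #17: 14 in total.

14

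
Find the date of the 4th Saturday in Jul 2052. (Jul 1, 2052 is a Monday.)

Jul 2052 begins on a Monday, so the first Saturday is Jul 6 (5 days later).
The 4th Saturday is 3 weeks later: 6 + 21 = 27.

Jul 27, 2052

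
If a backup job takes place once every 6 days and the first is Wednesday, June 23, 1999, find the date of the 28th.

December 2, 1999

The 28th occurrence is 27 intervals after the first: 27 × 6 = 162 days after June 23, 1999.
June has 30 days — 7 days to the end of June leaves 155.
July has 31 days (124 left).
August has 31 days (93 left).
September has 30 days (63 left).
October has 31 days (32 left).
November has 30 days (2 left).
2 days into December → December 2, 1999.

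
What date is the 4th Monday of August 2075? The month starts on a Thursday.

August 26, 2075

August 2075 begins on a Thursday, so the first Monday is August 5 (4 days later).
The 4th Monday is 3 weeks later: 5 + 21 = 26.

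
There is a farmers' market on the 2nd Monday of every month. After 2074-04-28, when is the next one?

2074-05-14

April 2074 starts on a Sunday; its first Monday is the 2nd, so the 2nd Monday is the 9th — 2074-04-09.
That is not after 2074-04-28, so look at May 2074.
May 2074 starts on a Tuesday; its first Monday is the 7th, so the 2nd Monday is the 14th — 2074-05-14.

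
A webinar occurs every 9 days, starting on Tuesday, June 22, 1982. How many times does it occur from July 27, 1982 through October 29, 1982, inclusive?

Occurrences land 9·i days after June 22, 1982 for i = 0, 1, 2, …
July 27, 1982 is 35 days after the start; 35 ÷ 9 = 3 remainder 8; since the remainder is 8, round up to i = 4. First occurrence in the window: #5 on July 28, 1982 (4×9 = 36 days in).
October 29, 1982 is 129 days after the start; 129 ÷ 9 = 14 remainder 3. Last occurrence in the window: #15 on October 26, 1982.
Occurrences #5 through #15: 11 in total.

11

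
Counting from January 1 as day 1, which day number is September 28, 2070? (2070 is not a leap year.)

271

Days in months before September: 31 + 28 + 31 + 30 + 31 + 30 + 31 + 31 = 243.
Plus 28 days into September → day 271.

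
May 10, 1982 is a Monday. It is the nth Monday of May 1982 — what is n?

2nd

Day 10 falls in week ⌈10/7⌉ of the month.
Days 1–7 hold the 1st Monday, 8–14 the 2nd, 15–21 the 3rd, 22–28 the 4th, 29–31 the 5th.
10 is in the range for the 2nd.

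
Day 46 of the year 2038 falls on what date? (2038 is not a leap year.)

January has 31 days (46 − 31 = 15 remain).
15 into February → February 15.

February 15, 2038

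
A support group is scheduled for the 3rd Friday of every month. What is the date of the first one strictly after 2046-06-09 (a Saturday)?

2046-06-15

June 2046 starts on a Friday; its first Friday is the 1st, so the 3rd Friday is the 15th — 2046-06-15.
2046-06-15 is after 2046-06-09, so that is the next one.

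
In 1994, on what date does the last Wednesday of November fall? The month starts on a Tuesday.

1994-11-30

November 1994 begins on a Tuesday, so the first Wednesday is November 2 (1 day later).
November 1994 has 30 days. Adding weeks: 2, 9, 16, 23, 30 — the last one ≤ 30 is the 30th.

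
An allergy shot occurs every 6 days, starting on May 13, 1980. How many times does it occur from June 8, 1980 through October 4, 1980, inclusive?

Occurrences land 6·i days after May 13, 1980 for i = 0, 1, 2, …
June 8, 1980 is 26 days after the start; 26 ÷ 6 = 4 remainder 2; since the remainder is 2, round up to i = 5. First occurrence in the window: #6 on June 12, 1980 (5×6 = 30 days in).
October 4, 1980 is 144 days after the start; 144 ÷ 6 = 24 remainder 0. Last occurrence in the window: #25 on October 4, 1980.
Occurrences #6 through #25: 20 in total.

20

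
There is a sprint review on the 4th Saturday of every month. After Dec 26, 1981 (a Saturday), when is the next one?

Dec 1981 starts on a Tuesday; its first Saturday is the 5th, so the 4th Saturday is the 26th — Dec 26, 1981.
That is not after Dec 26, 1981, so look at Jan 1982.
Jan 1982 starts on a Friday; its first Saturday is the 2nd, so the 4th Saturday is the 23rd — Jan 23, 1982.

Jan 23, 1982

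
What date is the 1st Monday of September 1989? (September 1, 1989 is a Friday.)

1989-09-04

September 1989 begins on a Friday, so the first Monday is September 4 (3 days later).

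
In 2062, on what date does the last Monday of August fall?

August 28, 2062

The first Monday of August 2062 is August 7.
August 2062 has 31 days. Adding weeks: 7, 14, 21, 28 — the last one ≤ 31 is the 28th.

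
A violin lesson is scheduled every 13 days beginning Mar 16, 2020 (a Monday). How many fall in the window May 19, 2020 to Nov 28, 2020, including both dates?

15

Occurrences land 13·i days after Mar 16, 2020 for i = 0, 1, 2, …
May 19, 2020 is 64 days after the start; 64 ÷ 13 = 4 remainder 12; since the remainder is 12, round up to i = 5. First occurrence in the window: #6 on May 20, 2020 (5×13 = 65 days in).
Nov 28, 2020 is 257 days after the start; 257 ÷ 13 = 19 remainder 10. Last occurrence in the window: #20 on Nov 18, 2020.
Occurrences #6 through #20: 15 in total.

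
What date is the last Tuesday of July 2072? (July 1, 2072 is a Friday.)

26 July 2072

July 2072 begins on a Friday, so the first Tuesday is July 5 (4 days later).
July 2072 has 31 days. Adding weeks: 5, 12, 19, 26 — the last one ≤ 31 is the 26th.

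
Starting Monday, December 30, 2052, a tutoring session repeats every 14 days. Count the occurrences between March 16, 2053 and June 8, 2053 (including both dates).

6

Occurrences land 14·i days after December 30, 2052 for i = 0, 1, 2, …
March 16, 2053 is 76 days after the start; 76 ÷ 14 = 5 remainder 6; since the remainder is 6, round up to i = 6. First occurrence in the window: #7 on March 24, 2053 (6×14 = 84 days in).
June 8, 2053 is 160 days after the start; 160 ÷ 14 = 11 remainder 6. Last occurrence in the window: #12 on June 2, 2053.
Occurrences #7 through #12: 6 in total.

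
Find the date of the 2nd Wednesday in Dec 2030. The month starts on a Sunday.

Dec 11, 2030

Dec 2030 begins on a Sunday, so the first Wednesday is Dec 4 (3 days later).
The 2nd Wednesday is 1 weeks later: 4 + 7 = 11.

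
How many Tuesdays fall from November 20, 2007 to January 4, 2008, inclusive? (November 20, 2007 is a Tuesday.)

7

November 20, 2007 is a Tuesday; the first Tuesday on or after it is November 20, 2007.
From November 20, 2007 to January 4, 2008: 10 + 31 + 4 = 45 days (rest of November, December, January).
45 ÷ 7 = 6 full weeks with remainder 3, so 6 more Tuesdays after the first → 7.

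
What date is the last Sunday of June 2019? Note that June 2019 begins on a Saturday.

30 June 2019

June 2019 begins on a Saturday, so the first Sunday is June 2 (1 day later).
June 2019 has 30 days. Adding weeks: 2, 9, 16, 23, 30 — the last one ≤ 30 is the 30th.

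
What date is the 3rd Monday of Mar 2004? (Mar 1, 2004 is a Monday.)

Mar 2004 begins on a Monday, so the first Monday is Mar 1.
The 3rd Monday is 2 weeks later: 1 + 14 = 15.

Mar 15, 2004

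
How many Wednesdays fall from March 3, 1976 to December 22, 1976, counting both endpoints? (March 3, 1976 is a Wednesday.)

March 3, 1976 is a Wednesday; the first Wednesday on or after it is March 3, 1976.
From March 3, 1976 to December 22, 1976: 28 + 30 + 31 + 30 + 31 + 31 + 30 + 31 + 30 + 22 = 294 days (rest of March, April, May, June, July, August, September, October, November, December).
294 ÷ 7 = 42 full weeks with remainder 0, so 42 more Wednesdays after the first → 43.

43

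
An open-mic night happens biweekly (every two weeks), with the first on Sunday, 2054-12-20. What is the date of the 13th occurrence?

2055-06-06

The 13th occurrence is 12 intervals after the first: 12 × 14 = 168 days after 2054-12-20.
December has 31 days — 11 days to the end of December leaves 157.
January has 31 days (126 left).
February has 28 days (98 left).
March has 31 days (67 left).
April has 30 days (37 left).
May has 31 days (6 left).
6 days into June → 2055-06-06.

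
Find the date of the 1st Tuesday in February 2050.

2050-02-01

February 2050 begins on a Tuesday, so the first Tuesday is February 1.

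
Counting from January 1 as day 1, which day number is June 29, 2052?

181

Days in months before June: 31 + 29 + 31 + 30 + 31 = 152.
Plus 29 days into June → day 181.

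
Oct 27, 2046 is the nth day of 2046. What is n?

Days in months before Oct: 31 + 28 + 31 + 30 + 31 + 30 + 31 + 31 + 30 = 273.
Plus 27 days into Oct → day 300.

300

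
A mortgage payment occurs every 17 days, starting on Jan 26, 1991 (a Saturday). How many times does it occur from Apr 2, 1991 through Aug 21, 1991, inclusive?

9

Occurrences land 17·i days after Jan 26, 1991 for i = 0, 1, 2, …
Apr 2, 1991 is 66 days after the start; 66 ÷ 17 = 3 remainder 15; since the remainder is 15, round up to i = 4. First occurrence in the window: #5 on Apr 4, 1991 (4×17 = 68 days in).
Aug 21, 1991 is 207 days after the start; 207 ÷ 17 = 12 remainder 3. Last occurrence in the window: #13 on Aug 18, 1991.
Occurrences #5 through #13: 9 in total.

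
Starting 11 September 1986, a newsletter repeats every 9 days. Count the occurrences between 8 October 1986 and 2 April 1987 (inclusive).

20

Occurrences land 9·i days after 11 September 1986 for i = 0, 1, 2, …
8 October 1986 is 27 days after the start; 27 ÷ 9 = 3 remainder 0. First occurrence in the window: #4 on 8 October 1986 (3×9 = 27 days in).
2 April 1987 is 203 days after the start; 203 ÷ 9 = 22 remainder 5. Last occurrence in the window: #23 on 28 March 1987.
Occurrences #4 through #23: 20 in total.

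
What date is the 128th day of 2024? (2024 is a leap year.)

2024-05-07

January has 31 days (128 − 31 = 97 remain).
February has 29 days (97 − 29 = 68 remain).
March has 31 days (68 − 31 = 37 remain).
April has 30 days (37 − 30 = 7 remain).
7 into May → May 7.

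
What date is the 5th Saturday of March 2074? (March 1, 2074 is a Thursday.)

2074-03-31

March 2074 begins on a Thursday, so the first Saturday is March 3 (2 days later).
The 5th Saturday is 4 weeks later: 3 + 28 = 31.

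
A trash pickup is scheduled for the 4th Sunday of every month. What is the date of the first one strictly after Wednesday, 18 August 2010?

August 2010 starts on a Sunday; its first Sunday is the 1st, so the 4th Sunday is the 22nd — 22 August 2010.
22 August 2010 is after 18 August 2010, so that is the next one.

22 August 2010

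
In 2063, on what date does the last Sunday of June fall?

24 June 2063

The first Sunday of June 2063 is June 3.
June 2063 has 30 days. Adding weeks: 3, 10, 17, 24 — the last one ≤ 30 is the 24th.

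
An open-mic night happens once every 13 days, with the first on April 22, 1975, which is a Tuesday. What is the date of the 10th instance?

August 17, 1975

The 10th occurrence is 9 intervals after the first: 9 × 13 = 117 days after April 22, 1975.
April has 30 days — 8 days to the end of April leaves 109.
May has 31 days (78 left).
June has 30 days (48 left).
July has 31 days (17 left).
17 days into August → August 17, 1975.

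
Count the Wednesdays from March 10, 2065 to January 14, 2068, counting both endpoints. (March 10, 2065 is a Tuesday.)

March 10, 2065 is a Tuesday; the first Wednesday on or after it is March 11, 2065 (1 day later).
From March 11, 2065 to January 14, 2068: 295 + 365 + 365 + 14 = 1039 days (rest of 2065, 2066, 2067, to January 14, 2068 in 2068).
1039 ÷ 7 = 148 full weeks with remainder 3, so 148 more Wednesdays after the first → 149.

149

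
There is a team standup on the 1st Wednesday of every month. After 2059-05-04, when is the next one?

May 2059 starts on a Thursday, so its 1st Wednesday is 2059-05-07 (6 days in).
2059-05-07 is after 2059-05-04, so that is the next one.

2059-05-07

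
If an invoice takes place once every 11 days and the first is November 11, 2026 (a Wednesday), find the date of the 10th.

The 10th occurrence is 9 intervals after the first: 9 × 11 = 99 days after November 11, 2026.
November has 30 days — 19 days to the end of November leaves 80.
December has 31 days (49 left).
January has 31 days (18 left).
18 days into February → February 18, 2027.

February 18, 2027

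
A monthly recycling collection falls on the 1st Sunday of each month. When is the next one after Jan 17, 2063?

Feb 4, 2063

Jan 2063 starts on a Monday, so its 1st Sunday is Jan 7, 2063 (6 days in).
That is not after Jan 17, 2063, so look at Feb 2063.
Feb 2063 starts on a Thursday, so its 1st Sunday is Feb 4, 2063 (3 days in).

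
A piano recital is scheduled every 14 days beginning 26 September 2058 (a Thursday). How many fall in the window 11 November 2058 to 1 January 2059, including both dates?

3

Occurrences land 14·i days after 26 September 2058 for i = 0, 1, 2, …
11 November 2058 is 46 days after the start; 46 ÷ 14 = 3 remainder 4; since the remainder is 4, round up to i = 4. First occurrence in the window: #5 on 21 November 2058 (4×14 = 56 days in).
1 January 2059 is 97 days after the start; 97 ÷ 14 = 6 remainder 13. Last occurrence in the window: #7 on 19 December 2058.
Occurrences #5 through #7: 3 in total.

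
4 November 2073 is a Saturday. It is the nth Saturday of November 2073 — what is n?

1st

Day 4 falls in week ⌈4/7⌉ of the month.
Days 1–7 hold the 1st Saturday, 8–14 the 2nd, 15–21 the 3rd, 22–28 the 4th, 29–31 the 5th.
4 is in the range for the 1st.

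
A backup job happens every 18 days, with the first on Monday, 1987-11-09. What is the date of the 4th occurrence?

1988-01-02

The 4th occurrence is 3 intervals after the first: 3 × 18 = 54 days after 1987-11-09.
November has 30 days — 21 days to the end of November leaves 33.
December has 31 days (2 left).
2 days into January → 1988-01-02.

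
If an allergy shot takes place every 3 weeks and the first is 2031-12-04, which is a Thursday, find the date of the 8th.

2032-04-29

The 8th occurrence is 7 intervals after the first: 7 × 21 = 147 days after 2031-12-04.
December has 31 days — 27 days to the end of December leaves 120.
January has 31 days (89 left).
February has 29 days (60 left).
March has 31 days (29 left).
29 days into April → 2032-04-29.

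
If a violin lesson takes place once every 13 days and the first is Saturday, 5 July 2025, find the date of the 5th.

The 5th occurrence is 4 intervals after the first: 4 × 13 = 52 days after 5 July 2025.
July has 31 days — 26 days to the end of July leaves 26.
26 days into August → 26 August 2025.

26 August 2025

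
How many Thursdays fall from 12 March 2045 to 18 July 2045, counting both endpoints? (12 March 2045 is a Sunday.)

18

12 March 2045 is a Sunday; the first Thursday on or after it is 16 March 2045 (4 days later).
From 16 March 2045 to 18 July 2045: 15 + 30 + 31 + 30 + 18 = 124 days (rest of March, April, May, June, July).
124 ÷ 7 = 17 full weeks with remainder 5, so 17 more Thursdays after the first → 18.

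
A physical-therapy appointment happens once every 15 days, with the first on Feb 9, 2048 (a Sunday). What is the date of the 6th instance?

Apr 24, 2048

The 6th occurrence is 5 intervals after the first: 5 × 15 = 75 days after Feb 9, 2048.
Feb has 29 days — 20 days to the end of Feb leaves 55.
Mar has 31 days (24 left).
24 days into Apr → Apr 24, 2048.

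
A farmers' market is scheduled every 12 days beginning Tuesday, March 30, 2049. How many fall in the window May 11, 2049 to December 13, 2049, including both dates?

Occurrences land 12·i days after March 30, 2049 for i = 0, 1, 2, …
May 11, 2049 is 42 days after the start; 42 ÷ 12 = 3 remainder 6; since the remainder is 6, round up to i = 4. First occurrence in the window: #5 on May 17, 2049 (4×12 = 48 days in).
December 13, 2049 is 258 days after the start; 258 ÷ 12 = 21 remainder 6. Last occurrence in the window: #22 on December 7, 2049.
Occurrences #5 through #22: 18 in total.

18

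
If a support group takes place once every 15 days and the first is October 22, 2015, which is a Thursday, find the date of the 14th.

May 4, 2016

The 14th occurrence is 13 intervals after the first: 13 × 15 = 195 days after October 22, 2015.
October has 31 days — 9 days to the end of October leaves 186.
November has 30 days (156 left).
December has 31 days (125 left).
January has 31 days (94 left).
February has 29 days (65 left).
March has 31 days (34 left).
April has 30 days (4 left).
4 days into May → May 4, 2016.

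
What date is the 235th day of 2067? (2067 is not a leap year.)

23 August 2067

January has 31 days (235 − 31 = 204 remain).
February has 28 days (204 − 28 = 176 remain).
March has 31 days (176 − 31 = 145 remain).
April has 30 days (145 − 30 = 115 remain).
May has 31 days (115 − 31 = 84 remain).
June has 30 days (84 − 30 = 54 remain).
July has 31 days (54 − 31 = 23 remain).
23 into August → August 23.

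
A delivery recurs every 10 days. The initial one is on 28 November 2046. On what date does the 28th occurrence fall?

The 28th occurrence is 27 intervals after the first: 27 × 10 = 270 days after 28 November 2046.
November has 30 days — 2 days to the end of November leaves 268.
December has 31 days (237 left).
January has 31 days (206 left).
February has 28 days (178 left).
March has 31 days (147 left).
April has 30 days (117 left).
May has 31 days (86 left).
June has 30 days (56 left).
July has 31 days (25 left).
25 days into August → 25 August 2047.

25 August 2047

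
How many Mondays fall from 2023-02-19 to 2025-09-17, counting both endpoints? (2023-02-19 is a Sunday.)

2023-02-19 is a Sunday; the first Monday on or after it is 2023-02-20 (1 day later).
From 2023-02-20 to 2025-09-17: 314 + 366 + 260 = 940 days (rest of 2023, 2024, to 2025-09-17 in 2025).
940 ÷ 7 = 134 full weeks with remainder 2, so 134 more Mondays after the first → 135.

135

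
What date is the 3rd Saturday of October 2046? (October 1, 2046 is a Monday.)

October 2046 begins on a Monday, so the first Saturday is October 6 (5 days later).
The 3rd Saturday is 2 weeks later: 6 + 14 = 20.

2046-10-20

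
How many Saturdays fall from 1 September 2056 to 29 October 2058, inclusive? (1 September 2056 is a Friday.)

1 September 2056 is a Friday; the first Saturday on or after it is 2 September 2056 (1 day later).
From 2 September 2056 to 29 October 2058: 120 + 365 + 302 = 787 days (rest of 2056, 2057, to 29 October 2058 in 2058).
787 ÷ 7 = 112 full weeks with remainder 3, so 112 more Saturdays after the first → 113.

113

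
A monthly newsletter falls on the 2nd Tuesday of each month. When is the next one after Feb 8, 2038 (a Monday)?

Feb 2038 starts on a Monday; its first Tuesday is the 2nd, so the 2nd Tuesday is the 9th — Feb 9, 2038.
Feb 9, 2038 is after Feb 8, 2038, so that is the next one.

Feb 9, 2038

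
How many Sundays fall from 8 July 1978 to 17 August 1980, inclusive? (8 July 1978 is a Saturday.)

8 July 1978 is a Saturday; the first Sunday on or after it is 9 July 1978 (1 day later).
From 9 July 1978 to 17 August 1980: 175 + 365 + 230 = 770 days (rest of 1978, 1979, to 17 August 1980 in 1980).
770 ÷ 7 = 110 full weeks with remainder 0, so 110 more Sundays after the first → 111.

111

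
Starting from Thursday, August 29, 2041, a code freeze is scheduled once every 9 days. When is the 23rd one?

March 15, 2042

The 23rd occurrence is 22 intervals after the first: 22 × 9 = 198 days after August 29, 2041.
August has 31 days — 2 days to the end of August leaves 196.
September has 30 days (166 left).
October has 31 days (135 left).
November has 30 days (105 left).
December has 31 days (74 left).
January has 31 days (43 left).
February has 28 days (15 left).
15 days into March → March 15, 2042.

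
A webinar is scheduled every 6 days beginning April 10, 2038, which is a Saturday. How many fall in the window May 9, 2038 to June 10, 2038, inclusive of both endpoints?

Occurrences land 6·i days after April 10, 2038 for i = 0, 1, 2, …
May 9, 2038 is 29 days after the start; 29 ÷ 6 = 4 remainder 5; since the remainder is 5, round up to i = 5. First occurrence in the window: #6 on May 10, 2038 (5×6 = 30 days in).
June 10, 2038 is 61 days after the start; 61 ÷ 6 = 10 remainder 1. Last occurrence in the window: #11 on June 9, 2038.
Occurrences #6 through #11: 6 in total.

6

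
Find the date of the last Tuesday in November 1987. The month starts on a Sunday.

November 1987 begins on a Sunday, so the first Tuesday is November 3 (2 days later).
November 1987 has 30 days. Adding weeks: 3, 10, 17, 24 — the last one ≤ 30 is the 24th.

24 November 1987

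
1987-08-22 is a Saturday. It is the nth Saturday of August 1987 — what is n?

Day 22 falls in week ⌈22/7⌉ of the month.
Days 1–7 hold the 1st Saturday, 8–14 the 2nd, 15–21 the 3rd, 22–28 the 4th, 29–31 the 5th.
22 is in the range for the 4th.

4th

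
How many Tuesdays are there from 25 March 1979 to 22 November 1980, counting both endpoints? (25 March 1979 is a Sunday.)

25 March 1979 is a Sunday; the first Tuesday on or after it is 27 March 1979 (2 days later).
From 27 March 1979 to 22 November 1980: 279 + 327 = 606 days (rest of 1979, to 22 November 1980 in 1980).
606 ÷ 7 = 86 full weeks with remainder 4, so 86 more Tuesdays after the first → 87.

87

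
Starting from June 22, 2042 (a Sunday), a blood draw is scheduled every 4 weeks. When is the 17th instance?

The 17th occurrence is 16 intervals after the first: 16 × 28 = 448 days after June 22, 2042.
June has 30 days — 8 days to the end of June leaves 440.
From end of June to end of 2042 is 184 days (256 left).
January has 31 days (225 left).
February has 28 days (197 left).
March has 31 days (166 left).
April has 30 days (136 left).
May has 31 days (105 left).
June has 30 days (75 left).
July has 31 days (44 left).
August has 31 days (13 left).
13 days into September → September 13, 2043.

September 13, 2043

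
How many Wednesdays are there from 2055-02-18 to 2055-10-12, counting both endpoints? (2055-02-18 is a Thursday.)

33

2055-02-18 is a Thursday; the first Wednesday on or after it is 2055-02-24 (6 days later).
From 2055-02-24 to 2055-10-12: 4 + 31 + 30 + 31 + 30 + 31 + 31 + 30 + 12 = 230 days (rest of February, March, April, May, June, July, August, September, October).
230 ÷ 7 = 32 full weeks with remainder 6, so 32 more Wednesdays after the first → 33.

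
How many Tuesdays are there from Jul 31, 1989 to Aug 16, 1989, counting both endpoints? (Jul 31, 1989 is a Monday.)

Jul 31, 1989 is a Monday; the first Tuesday on or after it is Aug 1, 1989 (1 day later).
From Aug 1, 1989 to Aug 16, 1989 is 16 − 1 = 15 days.
15 ÷ 7 = 2 full weeks with remainder 1, so 2 more Tuesdays after the first → 3.

3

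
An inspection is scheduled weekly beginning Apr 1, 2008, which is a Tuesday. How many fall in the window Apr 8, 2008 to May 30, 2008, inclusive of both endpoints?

8

Occurrences land 7·i days after Apr 1, 2008 for i = 0, 1, 2, …
Apr 8, 2008 is 7 days after the start; 7 ÷ 7 = 1 remainder 0. First occurrence in the window: #2 on Apr 8, 2008 (1×7 = 7 days in).
May 30, 2008 is 59 days after the start; 59 ÷ 7 = 8 remainder 3. Last occurrence in the window: #9 on May 27, 2008.
Occurrences #2 through #9: 8 in total.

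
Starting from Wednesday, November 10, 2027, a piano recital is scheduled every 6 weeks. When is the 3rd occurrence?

February 2, 2028

The 3rd occurrence is 2 intervals after the first: 2 × 42 = 84 days after November 10, 2027.
November has 30 days — 20 days to the end of November leaves 64.
December has 31 days (33 left).
January has 31 days (2 left).
2 days into February → February 2, 2028.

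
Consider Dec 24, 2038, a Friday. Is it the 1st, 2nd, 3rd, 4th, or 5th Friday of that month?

Day 24 falls in week ⌈24/7⌉ of the month.
Days 1–7 hold the 1st Friday, 8–14 the 2nd, 15–21 the 3rd, 22–28 the 4th, 29–31 the 5th.
24 is in the range for the 4th.

4th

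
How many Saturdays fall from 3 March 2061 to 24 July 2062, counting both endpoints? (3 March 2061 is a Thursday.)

3 March 2061 is a Thursday; the first Saturday on or after it is 5 March 2061 (2 days later).
From 5 March 2061 to 24 July 2062: 301 + 205 = 506 days (rest of 2061, to 24 July 2062 in 2062).
506 ÷ 7 = 72 full weeks with remainder 2, so 72 more Saturdays after the first → 73.

73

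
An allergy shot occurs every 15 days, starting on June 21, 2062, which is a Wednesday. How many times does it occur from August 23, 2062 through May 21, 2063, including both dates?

Occurrences land 15·i days after June 21, 2062 for i = 0, 1, 2, …
August 23, 2062 is 63 days after the start; 63 ÷ 15 = 4 remainder 3; since the remainder is 3, round up to i = 5. First occurrence in the window: #6 on September 4, 2062 (5×15 = 75 days in).
May 21, 2063 is 334 days after the start; 334 ÷ 15 = 22 remainder 4. Last occurrence in the window: #23 on May 17, 2063.
Occurrences #6 through #23: 18 in total.

18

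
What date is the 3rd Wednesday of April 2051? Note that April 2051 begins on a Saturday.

April 2051 begins on a Saturday, so the first Wednesday is April 5 (4 days later).
The 3rd Wednesday is 2 weeks later: 5 + 14 = 19.

19 April 2051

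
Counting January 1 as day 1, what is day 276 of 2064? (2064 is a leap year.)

January has 31 days (276 − 31 = 245 remain).
February has 29 days (245 − 29 = 216 remain).
March has 31 days (216 − 31 = 185 remain).
April has 30 days (185 − 30 = 155 remain).
May has 31 days (155 − 31 = 124 remain).
June has 30 days (124 − 30 = 94 remain).
July has 31 days (94 − 31 = 63 remain).
August has 31 days (63 − 31 = 32 remain).
September has 30 days (32 − 30 = 2 remain).
2 into October → October 2.

2064-10-02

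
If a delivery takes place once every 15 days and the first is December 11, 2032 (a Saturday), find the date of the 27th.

January 5, 2034

The 27th occurrence is 26 intervals after the first: 26 × 15 = 390 days after December 11, 2032.
December has 31 days — 20 days to the end of December leaves 370.
January has 31 days (339 left).
February has 28 days (311 left).
March has 31 days (280 left).
April has 30 days (250 left).
May has 31 days (219 left).
June has 30 days (189 left).
July has 31 days (158 left).
August has 31 days (127 left).
September has 30 days (97 left).
October has 31 days (66 left).
November has 30 days (36 left).
December has 31 days (5 left).
5 days into January → January 5, 2034.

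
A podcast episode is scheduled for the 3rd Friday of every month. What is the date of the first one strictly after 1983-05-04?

May 1983 starts on a Sunday; its first Friday is the 6th, so the 3rd Friday is the 20th — 1983-05-20.
1983-05-20 is after 1983-05-04, so that is the next one.

1983-05-20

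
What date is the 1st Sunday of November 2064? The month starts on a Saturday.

November 2, 2064

November 2064 begins on a Saturday, so the first Sunday is November 2 (1 day later).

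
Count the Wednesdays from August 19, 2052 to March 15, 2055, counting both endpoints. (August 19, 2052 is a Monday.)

August 19, 2052 is a Monday; the first Wednesday on or after it is August 21, 2052 (2 days later).
From August 21, 2052 to March 15, 2055: 132 + 365 + 365 + 74 = 936 days (rest of 2052, 2053, 2054, to March 15, 2055 in 2055).
936 ÷ 7 = 133 full weeks with remainder 5, so 133 more Wednesdays after the first → 134.

134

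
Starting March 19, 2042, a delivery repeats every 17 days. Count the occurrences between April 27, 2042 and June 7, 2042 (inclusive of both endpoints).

2

Occurrences land 17·i days after March 19, 2042 for i = 0, 1, 2, …
April 27, 2042 is 39 days after the start; 39 ÷ 17 = 2 remainder 5; since the remainder is 5, round up to i = 3. First occurrence in the window: #4 on May 9, 2042 (3×17 = 51 days in).
June 7, 2042 is 80 days after the start; 80 ÷ 17 = 4 remainder 12. Last occurrence in the window: #5 on May 26, 2042.
Occurrences #4 through #5: 2 in total.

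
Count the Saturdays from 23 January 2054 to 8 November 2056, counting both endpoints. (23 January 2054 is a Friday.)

146

23 January 2054 is a Friday; the first Saturday on or after it is 24 January 2054 (1 day later).
From 24 January 2054 to 8 November 2056: 341 + 365 + 313 = 1019 days (rest of 2054, 2055, to 8 November 2056 in 2056).
1019 ÷ 7 = 145 full weeks with remainder 4, so 145 more Saturdays after the first → 146.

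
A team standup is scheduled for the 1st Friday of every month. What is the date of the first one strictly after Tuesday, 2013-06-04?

2013-06-07

June 2013 starts on a Saturday, so its 1st Friday is 2013-06-07 (6 days in).
2013-06-07 is after 2013-06-04, so that is the next one.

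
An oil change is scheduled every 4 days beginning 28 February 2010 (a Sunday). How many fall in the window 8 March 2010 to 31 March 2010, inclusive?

6

Occurrences land 4·i days after 28 February 2010 for i = 0, 1, 2, …
8 March 2010 is 8 days after the start; 8 ÷ 4 = 2 remainder 0. First occurrence in the window: #3 on 8 March 2010 (2×4 = 8 days in).
31 March 2010 is 31 days after the start; 31 ÷ 4 = 7 remainder 3. Last occurrence in the window: #8 on 28 March 2010.
Occurrences #3 through #8: 6 in total.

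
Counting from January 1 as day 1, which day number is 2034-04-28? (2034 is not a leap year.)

Days in months before April: 31 + 28 + 31 = 90.
Plus 28 days into April → day 118.

118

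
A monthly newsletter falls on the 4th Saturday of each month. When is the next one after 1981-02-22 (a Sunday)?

1981-02-28

February 1981 starts on a Sunday; its first Saturday is the 7th, so the 4th Saturday is the 28th — 1981-02-28.
1981-02-28 is after 1981-02-22, so that is the next one.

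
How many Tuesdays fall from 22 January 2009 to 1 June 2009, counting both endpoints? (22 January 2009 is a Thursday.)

22 January 2009 is a Thursday; the first Tuesday on or after it is 27 January 2009 (5 days later).
From 27 January 2009 to 1 June 2009: 4 + 28 + 31 + 30 + 31 + 1 = 125 days (rest of January, February, March, April, May, June).
125 ÷ 7 = 17 full weeks with remainder 6, so 17 more Tuesdays after the first → 18.

18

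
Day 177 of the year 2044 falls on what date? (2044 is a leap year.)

25 June 2044

January has 31 days (177 − 31 = 146 remain).
February has 29 days (146 − 29 = 117 remain).
March has 31 days (117 − 31 = 86 remain).
April has 30 days (86 − 30 = 56 remain).
May has 31 days (56 − 31 = 25 remain).
25 into June → June 25.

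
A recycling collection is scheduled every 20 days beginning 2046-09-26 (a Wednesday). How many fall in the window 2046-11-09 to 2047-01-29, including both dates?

Occurrences land 20·i days after 2046-09-26 for i = 0, 1, 2, …
2046-11-09 is 44 days after the start; 44 ÷ 20 = 2 remainder 4; since the remainder is 4, round up to i = 3. First occurrence in the window: #4 on 2046-11-25 (3×20 = 60 days in).
2047-01-29 is 125 days after the start; 125 ÷ 20 = 6 remainder 5. Last occurrence in the window: #7 on 2047-01-24.
Occurrences #4 through #7: 4 in total.

4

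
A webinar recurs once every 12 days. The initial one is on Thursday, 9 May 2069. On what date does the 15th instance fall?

The 15th occurrence is 14 intervals after the first: 14 × 12 = 168 days after 9 May 2069.
May has 31 days — 22 days to the end of May leaves 146.
June has 30 days (116 left).
July has 31 days (85 left).
August has 31 days (54 left).
September has 30 days (24 left).
24 days into October → 24 October 2069.

24 October 2069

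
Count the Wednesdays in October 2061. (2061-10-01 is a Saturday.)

2061-10-01 is a Saturday; the first Wednesday on or after it is 2061-10-05 (4 days later).
From 2061-10-05 to 2061-10-31 is 31 − 5 = 26 days.
26 ÷ 7 = 3 full weeks with remainder 5, so 3 more Wednesdays after the first → 4.

4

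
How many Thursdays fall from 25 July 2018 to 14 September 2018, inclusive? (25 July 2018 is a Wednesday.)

25 July 2018 is a Wednesday; the first Thursday on or after it is 26 July 2018 (1 day later).
From 26 July 2018 to 14 September 2018: 5 + 31 + 14 = 50 days (rest of July, August, September).
50 ÷ 7 = 7 full weeks with remainder 1, so 7 more Thursdays after the first → 8.

8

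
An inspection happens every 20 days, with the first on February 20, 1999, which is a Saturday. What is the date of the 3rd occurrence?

April 1, 1999

The 3rd occurrence is 2 intervals after the first: 2 × 20 = 40 days after February 20, 1999.
February has 28 days — 8 days to the end of February leaves 32.
March has 31 days (1 left).
1 day into April → April 1, 1999.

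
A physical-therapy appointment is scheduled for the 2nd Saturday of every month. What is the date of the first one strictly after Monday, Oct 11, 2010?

Nov 13, 2010

Oct 2010 starts on a Friday; its first Saturday is the 2nd, so the 2nd Saturday is the 9th — Oct 9, 2010.
That is not after Oct 11, 2010, so look at Nov 2010.
Nov 2010 starts on a Monday; its first Saturday is the 6th, so the 2nd Saturday is the 13th — Nov 13, 2010.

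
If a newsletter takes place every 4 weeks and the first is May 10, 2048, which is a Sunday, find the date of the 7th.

The 7th occurrence is 6 intervals after the first: 6 × 28 = 168 days after May 10, 2048.
May has 31 days — 21 days to the end of May leaves 147.
Jun has 30 days (117 left).
Jul has 31 days (86 left).
Aug has 31 days (55 left).
Sep has 30 days (25 left).
25 days into Oct → Oct 25, 2048.

Oct 25, 2048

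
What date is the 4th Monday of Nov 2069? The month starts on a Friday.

Nov 25, 2069

Nov 2069 begins on a Friday, so the first Monday is Nov 4 (3 days later).
The 4th Monday is 3 weeks later: 4 + 21 = 25.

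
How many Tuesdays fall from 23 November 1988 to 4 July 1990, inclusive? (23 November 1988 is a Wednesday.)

84

23 November 1988 is a Wednesday; the first Tuesday on or after it is 29 November 1988 (6 days later).
From 29 November 1988 to 4 July 1990: 32 + 365 + 185 = 582 days (rest of 1988, 1989, to 4 July 1990 in 1990).
582 ÷ 7 = 83 full weeks with remainder 1, so 83 more Tuesdays after the first → 84.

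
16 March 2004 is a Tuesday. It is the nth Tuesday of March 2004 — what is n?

Day 16 falls in week ⌈16/7⌉ of the month.
Days 1–7 hold the 1st Tuesday, 8–14 the 2nd, 15–21 the 3rd, 22–28 the 4th, 29–31 the 5th.
16 is in the range for the 3rd.

3rd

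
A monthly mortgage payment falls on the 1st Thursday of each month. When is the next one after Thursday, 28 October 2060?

October 2060 starts on a Friday, so its 1st Thursday is 7 October 2060 (6 days in).
That is not after 28 October 2060, so look at November 2060.
November 2060 starts on a Monday, so its 1st Thursday is 4 November 2060 (3 days in).

4 November 2060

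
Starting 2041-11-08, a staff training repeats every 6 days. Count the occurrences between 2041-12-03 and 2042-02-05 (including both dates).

Occurrences land 6·i days after 2041-11-08 for i = 0, 1, 2, …
2041-12-03 is 25 days after the start; 25 ÷ 6 = 4 remainder 1; since the remainder is 1, round up to i = 5. First occurrence in the window: #6 on 2041-12-08 (5×6 = 30 days in).
2042-02-05 is 89 days after the start; 89 ÷ 6 = 14 remainder 5. Last occurrence in the window: #15 on 2042-01-31.
Occurrences #6 through #15: 10 in total.

10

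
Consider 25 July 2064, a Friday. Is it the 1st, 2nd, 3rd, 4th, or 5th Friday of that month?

Day 25 falls in week ⌈25/7⌉ of the month.
Days 1–7 hold the 1st Friday, 8–14 the 2nd, 15–21 the 3rd, 22–28 the 4th, 29–31 the 5th.
25 is in the range for the 4th.

4th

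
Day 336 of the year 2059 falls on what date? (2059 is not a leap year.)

Dec 2, 2059

Jan has 31 days (336 − 31 = 305 remain).
Feb has 28 days (305 − 28 = 277 remain).
Mar has 31 days (277 − 31 = 246 remain).
Apr has 30 days (246 − 30 = 216 remain).
May has 31 days (216 − 31 = 185 remain).
Jun has 30 days (185 − 30 = 155 remain).
Jul has 31 days (155 − 31 = 124 remain).
Aug has 31 days (124 − 31 = 93 remain).
Sep has 30 days (93 − 30 = 63 remain).
Oct has 31 days (63 − 31 = 32 remain).
Nov has 30 days (32 − 30 = 2 remain).
2 into Dec → Dec 2.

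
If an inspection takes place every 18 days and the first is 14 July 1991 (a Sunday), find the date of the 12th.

28 January 1992

The 12th occurrence is 11 intervals after the first: 11 × 18 = 198 days after 14 July 1991.
July has 31 days — 17 days to the end of July leaves 181.
August has 31 days (150 left).
September has 30 days (120 left).
October has 31 days (89 left).
November has 30 days (59 left).
December has 31 days (28 left).
28 days into January → 28 January 1992.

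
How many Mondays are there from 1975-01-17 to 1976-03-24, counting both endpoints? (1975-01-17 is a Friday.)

1975-01-17 is a Friday; the first Monday on or after it is 1975-01-20 (3 days later).
From 1975-01-20 to 1976-03-24: 345 + 84 = 429 days (rest of 1975, to 1976-03-24 in 1976).
429 ÷ 7 = 61 full weeks with remainder 2, so 61 more Mondays after the first → 62.

62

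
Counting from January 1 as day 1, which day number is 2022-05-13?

Days in months before May: 31 + 28 + 31 + 30 = 120.
Plus 13 days into May → day 133.

133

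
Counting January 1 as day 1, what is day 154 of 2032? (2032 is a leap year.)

2 June 2032

January has 31 days (154 − 31 = 123 remain).
February has 29 days (123 − 29 = 94 remain).
March has 31 days (94 − 31 = 63 remain).
April has 30 days (63 − 30 = 33 remain).
May has 31 days (33 − 31 = 2 remain).
2 into June → June 2.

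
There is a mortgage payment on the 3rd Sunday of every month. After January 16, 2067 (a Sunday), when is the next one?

February 20, 2067

January 2067 starts on a Saturday; its first Sunday is the 2nd, so the 3rd Sunday is the 16th — January 16, 2067.
That is not after January 16, 2067, so look at February 2067.
February 2067 starts on a Tuesday; its first Sunday is the 6th, so the 3rd Sunday is the 20th — February 20, 2067.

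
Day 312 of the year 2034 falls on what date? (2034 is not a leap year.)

2034-11-08

January has 31 days (312 − 31 = 281 remain).
February has 28 days (281 − 28 = 253 remain).
March has 31 days (253 − 31 = 222 remain).
April has 30 days (222 − 30 = 192 remain).
May has 31 days (192 − 31 = 161 remain).
June has 30 days (161 − 30 = 131 remain).
July has 31 days (131 − 31 = 100 remain).
August has 31 days (100 − 31 = 69 remain).
September has 30 days (69 − 30 = 39 remain).
October has 31 days (39 − 31 = 8 remain).
8 into November → November 8.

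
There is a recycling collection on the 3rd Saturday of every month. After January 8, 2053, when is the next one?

January 18, 2053

January 2053 starts on a Wednesday; its first Saturday is the 4th, so the 3rd Saturday is the 18th — January 18, 2053.
January 18, 2053 is after January 8, 2053, so that is the next one.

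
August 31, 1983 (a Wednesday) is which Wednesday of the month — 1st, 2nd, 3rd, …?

5th

Day 31 falls in week ⌈31/7⌉ of the month.
Days 1–7 hold the 1st Wednesday, 8–14 the 2nd, 15–21 the 3rd, 22–28 the 4th, 29–31 the 5th.
31 is in the range for the 5th.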